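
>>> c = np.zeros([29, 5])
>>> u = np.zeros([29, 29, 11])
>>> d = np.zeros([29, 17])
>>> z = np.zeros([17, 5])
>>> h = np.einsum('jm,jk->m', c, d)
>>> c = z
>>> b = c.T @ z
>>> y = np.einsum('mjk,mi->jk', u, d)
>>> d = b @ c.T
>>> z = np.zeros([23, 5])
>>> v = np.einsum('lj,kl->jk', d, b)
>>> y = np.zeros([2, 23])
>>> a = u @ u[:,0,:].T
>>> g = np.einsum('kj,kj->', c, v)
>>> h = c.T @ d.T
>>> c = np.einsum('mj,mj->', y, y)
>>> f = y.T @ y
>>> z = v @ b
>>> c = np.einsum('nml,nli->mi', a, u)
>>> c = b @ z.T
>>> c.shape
(5, 17)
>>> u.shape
(29, 29, 11)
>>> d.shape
(5, 17)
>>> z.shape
(17, 5)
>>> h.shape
(5, 5)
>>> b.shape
(5, 5)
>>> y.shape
(2, 23)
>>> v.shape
(17, 5)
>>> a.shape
(29, 29, 29)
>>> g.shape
()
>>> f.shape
(23, 23)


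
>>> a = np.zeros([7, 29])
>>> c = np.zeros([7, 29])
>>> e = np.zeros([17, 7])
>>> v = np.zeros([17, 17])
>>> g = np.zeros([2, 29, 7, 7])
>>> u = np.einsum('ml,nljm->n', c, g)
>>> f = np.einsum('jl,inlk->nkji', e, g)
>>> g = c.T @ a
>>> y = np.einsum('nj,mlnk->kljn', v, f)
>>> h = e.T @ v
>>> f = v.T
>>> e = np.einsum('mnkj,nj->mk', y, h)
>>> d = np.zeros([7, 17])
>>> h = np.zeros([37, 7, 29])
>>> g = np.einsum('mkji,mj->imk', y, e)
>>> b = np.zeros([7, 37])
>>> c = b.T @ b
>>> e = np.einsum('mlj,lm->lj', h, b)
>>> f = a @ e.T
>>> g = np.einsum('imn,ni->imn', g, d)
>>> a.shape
(7, 29)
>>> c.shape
(37, 37)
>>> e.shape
(7, 29)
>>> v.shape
(17, 17)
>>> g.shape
(17, 2, 7)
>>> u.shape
(2,)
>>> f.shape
(7, 7)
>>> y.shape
(2, 7, 17, 17)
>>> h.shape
(37, 7, 29)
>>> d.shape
(7, 17)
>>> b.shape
(7, 37)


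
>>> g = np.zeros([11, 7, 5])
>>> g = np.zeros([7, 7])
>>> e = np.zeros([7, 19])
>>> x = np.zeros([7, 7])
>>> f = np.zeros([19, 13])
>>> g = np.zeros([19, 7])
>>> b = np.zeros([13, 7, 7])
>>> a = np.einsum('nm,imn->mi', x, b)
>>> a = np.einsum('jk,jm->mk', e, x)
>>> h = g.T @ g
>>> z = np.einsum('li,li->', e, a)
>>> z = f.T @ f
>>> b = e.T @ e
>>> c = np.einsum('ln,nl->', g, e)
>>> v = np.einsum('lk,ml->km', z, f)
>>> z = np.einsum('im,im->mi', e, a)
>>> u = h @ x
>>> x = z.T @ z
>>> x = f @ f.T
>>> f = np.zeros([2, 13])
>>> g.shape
(19, 7)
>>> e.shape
(7, 19)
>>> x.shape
(19, 19)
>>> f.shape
(2, 13)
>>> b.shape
(19, 19)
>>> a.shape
(7, 19)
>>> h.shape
(7, 7)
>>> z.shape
(19, 7)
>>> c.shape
()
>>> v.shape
(13, 19)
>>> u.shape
(7, 7)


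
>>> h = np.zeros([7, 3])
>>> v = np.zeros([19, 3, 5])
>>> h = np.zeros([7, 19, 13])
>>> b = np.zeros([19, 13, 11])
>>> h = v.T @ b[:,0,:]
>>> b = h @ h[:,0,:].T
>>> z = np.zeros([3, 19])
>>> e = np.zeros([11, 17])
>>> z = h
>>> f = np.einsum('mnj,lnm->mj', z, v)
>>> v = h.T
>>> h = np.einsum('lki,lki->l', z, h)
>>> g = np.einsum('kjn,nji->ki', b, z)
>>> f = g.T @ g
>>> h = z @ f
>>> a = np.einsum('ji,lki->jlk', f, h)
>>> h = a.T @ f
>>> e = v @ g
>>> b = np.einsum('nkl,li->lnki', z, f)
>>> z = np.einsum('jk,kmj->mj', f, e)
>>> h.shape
(3, 5, 11)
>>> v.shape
(11, 3, 5)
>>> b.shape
(11, 5, 3, 11)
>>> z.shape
(3, 11)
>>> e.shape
(11, 3, 11)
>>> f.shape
(11, 11)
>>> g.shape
(5, 11)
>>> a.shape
(11, 5, 3)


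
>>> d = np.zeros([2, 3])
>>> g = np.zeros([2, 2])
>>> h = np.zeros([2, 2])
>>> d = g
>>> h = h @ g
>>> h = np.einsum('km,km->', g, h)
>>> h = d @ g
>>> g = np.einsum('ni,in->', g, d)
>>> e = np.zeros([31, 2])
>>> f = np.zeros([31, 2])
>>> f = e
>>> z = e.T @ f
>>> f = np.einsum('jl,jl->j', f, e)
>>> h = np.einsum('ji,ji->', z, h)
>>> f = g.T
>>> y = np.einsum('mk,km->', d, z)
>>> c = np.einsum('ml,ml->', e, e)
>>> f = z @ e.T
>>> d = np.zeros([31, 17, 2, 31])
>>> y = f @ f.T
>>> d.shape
(31, 17, 2, 31)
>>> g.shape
()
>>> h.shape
()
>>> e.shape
(31, 2)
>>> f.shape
(2, 31)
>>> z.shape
(2, 2)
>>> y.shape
(2, 2)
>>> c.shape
()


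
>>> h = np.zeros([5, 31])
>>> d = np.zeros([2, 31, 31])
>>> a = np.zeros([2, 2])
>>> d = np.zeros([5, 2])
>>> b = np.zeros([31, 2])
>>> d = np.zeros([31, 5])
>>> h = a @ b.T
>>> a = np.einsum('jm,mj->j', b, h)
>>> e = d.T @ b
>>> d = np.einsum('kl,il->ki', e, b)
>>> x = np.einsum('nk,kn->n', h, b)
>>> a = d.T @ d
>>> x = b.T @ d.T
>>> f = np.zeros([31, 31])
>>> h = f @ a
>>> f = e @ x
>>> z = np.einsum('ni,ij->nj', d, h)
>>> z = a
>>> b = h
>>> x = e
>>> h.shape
(31, 31)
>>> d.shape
(5, 31)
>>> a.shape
(31, 31)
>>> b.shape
(31, 31)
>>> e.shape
(5, 2)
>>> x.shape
(5, 2)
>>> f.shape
(5, 5)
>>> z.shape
(31, 31)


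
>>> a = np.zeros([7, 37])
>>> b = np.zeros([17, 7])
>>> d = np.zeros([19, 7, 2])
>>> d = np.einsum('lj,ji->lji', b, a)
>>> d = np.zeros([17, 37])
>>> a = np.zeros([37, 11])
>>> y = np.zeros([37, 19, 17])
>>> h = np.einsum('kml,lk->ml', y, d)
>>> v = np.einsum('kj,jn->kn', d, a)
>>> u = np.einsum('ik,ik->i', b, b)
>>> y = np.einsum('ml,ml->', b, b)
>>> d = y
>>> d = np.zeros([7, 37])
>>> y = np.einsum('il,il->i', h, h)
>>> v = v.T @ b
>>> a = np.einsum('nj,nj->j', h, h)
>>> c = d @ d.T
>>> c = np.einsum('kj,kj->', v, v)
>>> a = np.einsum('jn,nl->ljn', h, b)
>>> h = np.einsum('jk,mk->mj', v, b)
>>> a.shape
(7, 19, 17)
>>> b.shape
(17, 7)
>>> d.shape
(7, 37)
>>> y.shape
(19,)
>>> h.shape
(17, 11)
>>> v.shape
(11, 7)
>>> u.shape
(17,)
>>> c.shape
()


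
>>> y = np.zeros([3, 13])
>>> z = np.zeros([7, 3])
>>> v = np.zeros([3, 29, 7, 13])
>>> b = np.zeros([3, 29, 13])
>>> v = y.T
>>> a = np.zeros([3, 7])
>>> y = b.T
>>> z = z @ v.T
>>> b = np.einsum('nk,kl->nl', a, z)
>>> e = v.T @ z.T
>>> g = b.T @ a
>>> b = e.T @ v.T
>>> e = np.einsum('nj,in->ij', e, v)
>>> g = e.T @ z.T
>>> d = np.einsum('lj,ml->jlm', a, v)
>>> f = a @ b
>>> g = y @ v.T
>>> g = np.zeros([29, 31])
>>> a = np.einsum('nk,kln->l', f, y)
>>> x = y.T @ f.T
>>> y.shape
(13, 29, 3)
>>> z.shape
(7, 13)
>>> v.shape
(13, 3)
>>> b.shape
(7, 13)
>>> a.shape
(29,)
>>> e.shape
(13, 7)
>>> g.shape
(29, 31)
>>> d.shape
(7, 3, 13)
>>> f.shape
(3, 13)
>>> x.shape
(3, 29, 3)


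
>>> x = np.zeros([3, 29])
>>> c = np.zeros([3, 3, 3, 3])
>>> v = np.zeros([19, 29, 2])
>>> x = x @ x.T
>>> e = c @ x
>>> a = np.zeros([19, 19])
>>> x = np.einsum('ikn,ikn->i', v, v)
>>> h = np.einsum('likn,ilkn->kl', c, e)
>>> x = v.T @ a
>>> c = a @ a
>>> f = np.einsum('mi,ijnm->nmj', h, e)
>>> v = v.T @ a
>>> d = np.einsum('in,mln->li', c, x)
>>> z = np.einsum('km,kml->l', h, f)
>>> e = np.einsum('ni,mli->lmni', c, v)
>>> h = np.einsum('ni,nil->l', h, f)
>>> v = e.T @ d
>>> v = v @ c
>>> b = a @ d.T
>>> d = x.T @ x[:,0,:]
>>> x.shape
(2, 29, 19)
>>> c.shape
(19, 19)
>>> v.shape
(19, 19, 2, 19)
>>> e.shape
(29, 2, 19, 19)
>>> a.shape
(19, 19)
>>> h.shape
(3,)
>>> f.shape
(3, 3, 3)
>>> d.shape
(19, 29, 19)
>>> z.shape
(3,)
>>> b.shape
(19, 29)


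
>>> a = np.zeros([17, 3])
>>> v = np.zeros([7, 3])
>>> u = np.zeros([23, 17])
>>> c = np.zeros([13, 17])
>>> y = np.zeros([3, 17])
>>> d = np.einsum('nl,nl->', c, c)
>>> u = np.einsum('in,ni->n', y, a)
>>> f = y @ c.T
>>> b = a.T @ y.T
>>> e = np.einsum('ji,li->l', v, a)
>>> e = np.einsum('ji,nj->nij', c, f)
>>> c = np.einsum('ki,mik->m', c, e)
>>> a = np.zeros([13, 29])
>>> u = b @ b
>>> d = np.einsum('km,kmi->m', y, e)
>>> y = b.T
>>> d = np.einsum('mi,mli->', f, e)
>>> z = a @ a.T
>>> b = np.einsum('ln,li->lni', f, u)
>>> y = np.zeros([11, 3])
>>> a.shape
(13, 29)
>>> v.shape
(7, 3)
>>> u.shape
(3, 3)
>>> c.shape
(3,)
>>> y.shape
(11, 3)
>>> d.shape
()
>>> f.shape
(3, 13)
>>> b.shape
(3, 13, 3)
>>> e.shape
(3, 17, 13)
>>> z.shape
(13, 13)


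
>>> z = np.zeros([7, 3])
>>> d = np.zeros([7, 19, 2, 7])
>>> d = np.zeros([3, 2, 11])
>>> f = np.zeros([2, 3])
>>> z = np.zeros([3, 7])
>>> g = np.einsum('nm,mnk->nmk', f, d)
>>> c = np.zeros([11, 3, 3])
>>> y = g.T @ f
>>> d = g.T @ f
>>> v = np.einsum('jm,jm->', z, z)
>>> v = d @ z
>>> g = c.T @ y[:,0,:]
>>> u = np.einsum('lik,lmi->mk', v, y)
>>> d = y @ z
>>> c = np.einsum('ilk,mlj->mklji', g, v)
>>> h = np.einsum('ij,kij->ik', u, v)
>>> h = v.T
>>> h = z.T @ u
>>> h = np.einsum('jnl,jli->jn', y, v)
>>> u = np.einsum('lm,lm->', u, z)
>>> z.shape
(3, 7)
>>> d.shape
(11, 3, 7)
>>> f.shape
(2, 3)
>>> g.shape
(3, 3, 3)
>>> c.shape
(11, 3, 3, 7, 3)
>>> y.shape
(11, 3, 3)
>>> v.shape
(11, 3, 7)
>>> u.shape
()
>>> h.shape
(11, 3)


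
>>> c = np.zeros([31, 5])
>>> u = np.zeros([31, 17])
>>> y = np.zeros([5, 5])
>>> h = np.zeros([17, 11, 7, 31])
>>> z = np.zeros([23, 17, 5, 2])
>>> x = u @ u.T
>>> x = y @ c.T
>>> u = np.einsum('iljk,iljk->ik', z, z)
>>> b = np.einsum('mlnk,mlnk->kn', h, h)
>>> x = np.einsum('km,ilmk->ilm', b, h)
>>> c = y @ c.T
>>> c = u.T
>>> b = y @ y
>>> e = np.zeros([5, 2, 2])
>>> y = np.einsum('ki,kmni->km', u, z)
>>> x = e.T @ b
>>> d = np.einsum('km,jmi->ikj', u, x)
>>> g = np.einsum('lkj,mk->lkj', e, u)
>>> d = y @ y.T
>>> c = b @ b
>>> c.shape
(5, 5)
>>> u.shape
(23, 2)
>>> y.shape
(23, 17)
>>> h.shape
(17, 11, 7, 31)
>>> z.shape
(23, 17, 5, 2)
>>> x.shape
(2, 2, 5)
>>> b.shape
(5, 5)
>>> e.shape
(5, 2, 2)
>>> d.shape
(23, 23)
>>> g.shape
(5, 2, 2)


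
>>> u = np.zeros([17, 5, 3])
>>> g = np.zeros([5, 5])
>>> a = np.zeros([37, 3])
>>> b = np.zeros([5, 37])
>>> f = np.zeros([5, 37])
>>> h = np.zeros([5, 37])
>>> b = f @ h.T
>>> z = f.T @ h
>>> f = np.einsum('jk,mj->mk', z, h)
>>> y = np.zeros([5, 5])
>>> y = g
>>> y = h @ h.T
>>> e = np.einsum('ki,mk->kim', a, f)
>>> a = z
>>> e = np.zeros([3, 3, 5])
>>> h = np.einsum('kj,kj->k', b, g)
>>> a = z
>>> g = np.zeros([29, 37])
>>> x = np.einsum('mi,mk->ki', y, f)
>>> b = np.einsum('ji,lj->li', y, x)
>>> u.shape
(17, 5, 3)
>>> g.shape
(29, 37)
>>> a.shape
(37, 37)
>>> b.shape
(37, 5)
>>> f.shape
(5, 37)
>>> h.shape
(5,)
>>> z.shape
(37, 37)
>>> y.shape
(5, 5)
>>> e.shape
(3, 3, 5)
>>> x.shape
(37, 5)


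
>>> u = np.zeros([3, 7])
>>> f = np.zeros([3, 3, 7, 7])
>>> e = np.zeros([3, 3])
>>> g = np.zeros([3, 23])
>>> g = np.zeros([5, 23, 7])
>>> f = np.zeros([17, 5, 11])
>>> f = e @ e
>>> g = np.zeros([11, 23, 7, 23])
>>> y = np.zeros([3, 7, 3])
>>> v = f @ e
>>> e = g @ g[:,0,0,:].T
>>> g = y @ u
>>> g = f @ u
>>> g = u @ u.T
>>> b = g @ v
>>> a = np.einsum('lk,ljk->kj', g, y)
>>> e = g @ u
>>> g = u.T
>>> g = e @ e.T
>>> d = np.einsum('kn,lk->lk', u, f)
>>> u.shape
(3, 7)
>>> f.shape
(3, 3)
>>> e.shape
(3, 7)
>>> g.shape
(3, 3)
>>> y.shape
(3, 7, 3)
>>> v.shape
(3, 3)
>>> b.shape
(3, 3)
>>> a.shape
(3, 7)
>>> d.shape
(3, 3)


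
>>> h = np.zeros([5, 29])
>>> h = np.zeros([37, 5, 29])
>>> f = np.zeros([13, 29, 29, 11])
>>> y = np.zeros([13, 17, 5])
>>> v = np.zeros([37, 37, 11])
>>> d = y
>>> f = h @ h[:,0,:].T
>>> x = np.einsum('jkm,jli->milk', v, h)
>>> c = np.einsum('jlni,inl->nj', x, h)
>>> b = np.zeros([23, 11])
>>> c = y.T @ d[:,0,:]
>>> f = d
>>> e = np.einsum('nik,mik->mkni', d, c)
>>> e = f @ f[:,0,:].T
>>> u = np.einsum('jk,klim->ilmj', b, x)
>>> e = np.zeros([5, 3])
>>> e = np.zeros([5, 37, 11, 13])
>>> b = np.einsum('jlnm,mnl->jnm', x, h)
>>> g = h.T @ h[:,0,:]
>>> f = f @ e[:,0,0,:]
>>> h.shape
(37, 5, 29)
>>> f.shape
(13, 17, 13)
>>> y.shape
(13, 17, 5)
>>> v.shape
(37, 37, 11)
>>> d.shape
(13, 17, 5)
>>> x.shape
(11, 29, 5, 37)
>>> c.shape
(5, 17, 5)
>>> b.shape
(11, 5, 37)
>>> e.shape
(5, 37, 11, 13)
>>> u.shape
(5, 29, 37, 23)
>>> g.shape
(29, 5, 29)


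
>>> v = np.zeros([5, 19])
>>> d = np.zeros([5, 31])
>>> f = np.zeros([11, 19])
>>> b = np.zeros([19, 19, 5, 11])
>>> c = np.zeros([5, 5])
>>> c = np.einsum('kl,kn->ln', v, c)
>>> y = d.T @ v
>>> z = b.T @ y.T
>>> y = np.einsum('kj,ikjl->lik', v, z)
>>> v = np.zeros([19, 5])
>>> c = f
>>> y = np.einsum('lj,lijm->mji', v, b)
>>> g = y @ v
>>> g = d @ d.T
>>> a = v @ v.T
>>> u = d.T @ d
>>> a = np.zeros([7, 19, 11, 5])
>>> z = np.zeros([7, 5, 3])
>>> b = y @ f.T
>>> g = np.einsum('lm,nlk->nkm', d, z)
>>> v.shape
(19, 5)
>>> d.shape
(5, 31)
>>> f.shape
(11, 19)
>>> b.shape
(11, 5, 11)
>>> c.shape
(11, 19)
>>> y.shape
(11, 5, 19)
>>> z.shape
(7, 5, 3)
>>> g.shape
(7, 3, 31)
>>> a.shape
(7, 19, 11, 5)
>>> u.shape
(31, 31)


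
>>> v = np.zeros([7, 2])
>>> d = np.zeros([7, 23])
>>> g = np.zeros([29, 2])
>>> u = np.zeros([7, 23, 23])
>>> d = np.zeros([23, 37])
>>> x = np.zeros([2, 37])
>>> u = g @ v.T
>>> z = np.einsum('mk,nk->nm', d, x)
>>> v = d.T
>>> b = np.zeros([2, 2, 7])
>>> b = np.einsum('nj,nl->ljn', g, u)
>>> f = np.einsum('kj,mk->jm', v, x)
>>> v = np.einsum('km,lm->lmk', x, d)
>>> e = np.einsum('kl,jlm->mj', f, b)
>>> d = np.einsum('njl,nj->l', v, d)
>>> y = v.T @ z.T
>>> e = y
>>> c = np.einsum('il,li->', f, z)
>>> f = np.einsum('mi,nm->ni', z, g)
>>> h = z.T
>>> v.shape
(23, 37, 2)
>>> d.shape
(2,)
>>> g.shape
(29, 2)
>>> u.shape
(29, 7)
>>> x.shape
(2, 37)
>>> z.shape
(2, 23)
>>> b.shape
(7, 2, 29)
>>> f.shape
(29, 23)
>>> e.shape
(2, 37, 2)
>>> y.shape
(2, 37, 2)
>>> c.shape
()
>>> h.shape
(23, 2)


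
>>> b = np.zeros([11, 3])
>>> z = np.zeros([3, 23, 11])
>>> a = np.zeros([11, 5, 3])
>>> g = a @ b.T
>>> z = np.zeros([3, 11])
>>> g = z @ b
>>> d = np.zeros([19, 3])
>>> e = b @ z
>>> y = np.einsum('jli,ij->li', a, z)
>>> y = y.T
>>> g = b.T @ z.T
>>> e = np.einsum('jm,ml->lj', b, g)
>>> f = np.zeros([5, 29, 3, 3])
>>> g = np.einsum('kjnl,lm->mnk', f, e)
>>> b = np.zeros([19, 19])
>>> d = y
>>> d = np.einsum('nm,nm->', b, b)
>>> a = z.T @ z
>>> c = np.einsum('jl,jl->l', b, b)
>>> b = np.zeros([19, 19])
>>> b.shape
(19, 19)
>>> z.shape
(3, 11)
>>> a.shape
(11, 11)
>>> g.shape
(11, 3, 5)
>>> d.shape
()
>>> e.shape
(3, 11)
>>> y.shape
(3, 5)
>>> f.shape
(5, 29, 3, 3)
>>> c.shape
(19,)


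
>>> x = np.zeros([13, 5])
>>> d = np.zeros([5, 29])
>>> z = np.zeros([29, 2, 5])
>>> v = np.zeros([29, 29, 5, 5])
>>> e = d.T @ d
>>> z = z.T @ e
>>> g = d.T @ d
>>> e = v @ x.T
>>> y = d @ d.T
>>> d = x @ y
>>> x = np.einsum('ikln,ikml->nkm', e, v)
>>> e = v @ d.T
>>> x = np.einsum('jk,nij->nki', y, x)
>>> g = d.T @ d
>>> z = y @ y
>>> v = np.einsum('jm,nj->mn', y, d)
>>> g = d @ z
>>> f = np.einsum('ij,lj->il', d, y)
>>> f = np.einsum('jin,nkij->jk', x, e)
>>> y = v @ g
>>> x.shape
(13, 5, 29)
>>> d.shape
(13, 5)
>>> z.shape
(5, 5)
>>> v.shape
(5, 13)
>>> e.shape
(29, 29, 5, 13)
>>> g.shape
(13, 5)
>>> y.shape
(5, 5)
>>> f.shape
(13, 29)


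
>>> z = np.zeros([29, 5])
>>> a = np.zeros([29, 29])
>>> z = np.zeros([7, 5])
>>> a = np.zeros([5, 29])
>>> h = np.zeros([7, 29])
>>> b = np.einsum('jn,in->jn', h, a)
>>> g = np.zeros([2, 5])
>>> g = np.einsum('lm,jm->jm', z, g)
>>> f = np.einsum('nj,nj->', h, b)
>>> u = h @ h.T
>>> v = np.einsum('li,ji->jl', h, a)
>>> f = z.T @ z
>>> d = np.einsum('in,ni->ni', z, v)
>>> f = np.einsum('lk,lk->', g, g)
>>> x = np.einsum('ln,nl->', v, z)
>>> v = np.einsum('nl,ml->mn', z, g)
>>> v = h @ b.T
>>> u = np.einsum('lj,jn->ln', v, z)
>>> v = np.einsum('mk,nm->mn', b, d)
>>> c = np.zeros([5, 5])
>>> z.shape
(7, 5)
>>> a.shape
(5, 29)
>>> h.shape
(7, 29)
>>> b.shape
(7, 29)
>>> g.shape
(2, 5)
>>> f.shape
()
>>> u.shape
(7, 5)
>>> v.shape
(7, 5)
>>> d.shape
(5, 7)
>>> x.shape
()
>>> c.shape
(5, 5)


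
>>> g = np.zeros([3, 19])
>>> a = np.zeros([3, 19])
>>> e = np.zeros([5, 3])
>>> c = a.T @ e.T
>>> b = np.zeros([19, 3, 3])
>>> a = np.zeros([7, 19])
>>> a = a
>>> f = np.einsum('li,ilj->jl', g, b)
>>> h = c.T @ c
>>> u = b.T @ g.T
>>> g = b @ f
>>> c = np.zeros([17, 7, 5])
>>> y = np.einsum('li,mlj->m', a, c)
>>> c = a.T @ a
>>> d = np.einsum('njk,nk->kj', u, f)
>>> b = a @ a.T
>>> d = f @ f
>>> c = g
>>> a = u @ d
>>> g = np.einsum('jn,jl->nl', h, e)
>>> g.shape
(5, 3)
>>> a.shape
(3, 3, 3)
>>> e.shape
(5, 3)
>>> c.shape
(19, 3, 3)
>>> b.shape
(7, 7)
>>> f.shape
(3, 3)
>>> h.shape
(5, 5)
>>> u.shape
(3, 3, 3)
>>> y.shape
(17,)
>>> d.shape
(3, 3)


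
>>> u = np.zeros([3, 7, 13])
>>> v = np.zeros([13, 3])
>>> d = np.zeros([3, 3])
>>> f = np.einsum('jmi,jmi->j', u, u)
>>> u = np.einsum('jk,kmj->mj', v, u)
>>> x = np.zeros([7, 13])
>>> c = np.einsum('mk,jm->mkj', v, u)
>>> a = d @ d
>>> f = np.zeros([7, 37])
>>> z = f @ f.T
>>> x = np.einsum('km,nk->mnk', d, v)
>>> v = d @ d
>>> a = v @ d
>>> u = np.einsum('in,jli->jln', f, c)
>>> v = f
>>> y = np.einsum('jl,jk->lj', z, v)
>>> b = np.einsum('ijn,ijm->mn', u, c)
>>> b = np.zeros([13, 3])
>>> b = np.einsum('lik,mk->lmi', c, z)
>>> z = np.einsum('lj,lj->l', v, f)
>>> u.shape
(13, 3, 37)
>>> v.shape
(7, 37)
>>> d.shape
(3, 3)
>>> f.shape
(7, 37)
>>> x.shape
(3, 13, 3)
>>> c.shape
(13, 3, 7)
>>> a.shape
(3, 3)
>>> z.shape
(7,)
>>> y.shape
(7, 7)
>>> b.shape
(13, 7, 3)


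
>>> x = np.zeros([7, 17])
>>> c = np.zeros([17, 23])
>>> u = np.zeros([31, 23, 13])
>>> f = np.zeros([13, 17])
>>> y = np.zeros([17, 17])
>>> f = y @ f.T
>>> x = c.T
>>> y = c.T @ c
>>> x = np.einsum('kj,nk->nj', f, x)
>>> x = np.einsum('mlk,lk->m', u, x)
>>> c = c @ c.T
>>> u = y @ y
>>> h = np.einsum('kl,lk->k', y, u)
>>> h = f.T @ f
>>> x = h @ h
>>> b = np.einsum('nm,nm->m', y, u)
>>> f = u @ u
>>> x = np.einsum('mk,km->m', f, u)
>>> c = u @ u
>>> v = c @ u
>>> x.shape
(23,)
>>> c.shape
(23, 23)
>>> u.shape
(23, 23)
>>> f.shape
(23, 23)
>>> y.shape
(23, 23)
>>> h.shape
(13, 13)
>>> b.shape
(23,)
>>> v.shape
(23, 23)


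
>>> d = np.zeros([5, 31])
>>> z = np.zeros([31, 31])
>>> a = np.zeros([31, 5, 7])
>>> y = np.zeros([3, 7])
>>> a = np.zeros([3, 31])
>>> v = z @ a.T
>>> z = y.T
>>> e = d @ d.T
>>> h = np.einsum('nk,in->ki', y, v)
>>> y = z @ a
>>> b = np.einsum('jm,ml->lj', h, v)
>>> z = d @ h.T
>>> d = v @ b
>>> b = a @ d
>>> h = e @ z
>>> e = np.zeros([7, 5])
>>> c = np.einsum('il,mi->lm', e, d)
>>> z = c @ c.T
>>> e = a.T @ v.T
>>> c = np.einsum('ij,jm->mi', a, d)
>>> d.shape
(31, 7)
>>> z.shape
(5, 5)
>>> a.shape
(3, 31)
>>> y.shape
(7, 31)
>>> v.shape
(31, 3)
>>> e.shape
(31, 31)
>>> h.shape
(5, 7)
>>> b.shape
(3, 7)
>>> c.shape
(7, 3)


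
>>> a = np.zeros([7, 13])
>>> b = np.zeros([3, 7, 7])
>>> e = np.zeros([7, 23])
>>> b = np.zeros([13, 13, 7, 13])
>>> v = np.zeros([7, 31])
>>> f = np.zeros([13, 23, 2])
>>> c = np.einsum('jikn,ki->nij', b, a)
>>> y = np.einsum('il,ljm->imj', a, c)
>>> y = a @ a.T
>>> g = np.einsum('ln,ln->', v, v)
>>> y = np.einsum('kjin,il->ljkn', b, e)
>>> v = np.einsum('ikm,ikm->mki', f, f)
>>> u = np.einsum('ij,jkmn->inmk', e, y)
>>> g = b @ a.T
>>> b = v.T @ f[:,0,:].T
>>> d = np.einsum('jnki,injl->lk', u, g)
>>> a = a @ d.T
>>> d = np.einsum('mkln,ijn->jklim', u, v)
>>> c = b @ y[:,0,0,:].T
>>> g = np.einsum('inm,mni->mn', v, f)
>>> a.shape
(7, 7)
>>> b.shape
(13, 23, 13)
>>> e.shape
(7, 23)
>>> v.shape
(2, 23, 13)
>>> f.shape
(13, 23, 2)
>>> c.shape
(13, 23, 23)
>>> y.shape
(23, 13, 13, 13)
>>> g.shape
(13, 23)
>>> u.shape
(7, 13, 13, 13)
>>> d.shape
(23, 13, 13, 2, 7)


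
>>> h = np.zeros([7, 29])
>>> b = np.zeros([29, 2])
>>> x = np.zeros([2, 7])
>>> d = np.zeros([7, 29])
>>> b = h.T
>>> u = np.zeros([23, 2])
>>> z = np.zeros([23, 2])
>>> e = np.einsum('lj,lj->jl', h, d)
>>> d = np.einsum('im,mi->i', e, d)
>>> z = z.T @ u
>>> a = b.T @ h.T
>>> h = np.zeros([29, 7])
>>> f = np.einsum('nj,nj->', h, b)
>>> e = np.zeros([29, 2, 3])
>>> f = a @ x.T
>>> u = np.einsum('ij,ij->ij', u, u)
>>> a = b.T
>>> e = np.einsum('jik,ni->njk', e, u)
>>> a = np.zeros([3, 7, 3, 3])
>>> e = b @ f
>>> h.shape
(29, 7)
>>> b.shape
(29, 7)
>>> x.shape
(2, 7)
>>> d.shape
(29,)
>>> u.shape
(23, 2)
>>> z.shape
(2, 2)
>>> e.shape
(29, 2)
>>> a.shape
(3, 7, 3, 3)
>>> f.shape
(7, 2)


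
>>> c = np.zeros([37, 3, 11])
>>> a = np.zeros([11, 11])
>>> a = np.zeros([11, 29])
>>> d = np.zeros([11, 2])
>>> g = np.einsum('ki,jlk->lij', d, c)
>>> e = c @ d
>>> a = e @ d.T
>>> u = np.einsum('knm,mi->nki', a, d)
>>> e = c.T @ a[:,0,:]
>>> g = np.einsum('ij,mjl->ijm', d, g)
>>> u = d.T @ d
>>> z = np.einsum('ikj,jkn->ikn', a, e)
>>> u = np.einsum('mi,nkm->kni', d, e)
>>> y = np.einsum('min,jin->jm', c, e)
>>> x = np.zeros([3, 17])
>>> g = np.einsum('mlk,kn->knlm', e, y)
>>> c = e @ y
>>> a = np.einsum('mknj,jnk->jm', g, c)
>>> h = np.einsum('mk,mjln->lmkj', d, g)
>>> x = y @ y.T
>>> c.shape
(11, 3, 37)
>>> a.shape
(11, 11)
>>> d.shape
(11, 2)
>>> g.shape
(11, 37, 3, 11)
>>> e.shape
(11, 3, 11)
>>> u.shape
(3, 11, 2)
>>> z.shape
(37, 3, 11)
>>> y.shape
(11, 37)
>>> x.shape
(11, 11)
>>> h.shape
(3, 11, 2, 37)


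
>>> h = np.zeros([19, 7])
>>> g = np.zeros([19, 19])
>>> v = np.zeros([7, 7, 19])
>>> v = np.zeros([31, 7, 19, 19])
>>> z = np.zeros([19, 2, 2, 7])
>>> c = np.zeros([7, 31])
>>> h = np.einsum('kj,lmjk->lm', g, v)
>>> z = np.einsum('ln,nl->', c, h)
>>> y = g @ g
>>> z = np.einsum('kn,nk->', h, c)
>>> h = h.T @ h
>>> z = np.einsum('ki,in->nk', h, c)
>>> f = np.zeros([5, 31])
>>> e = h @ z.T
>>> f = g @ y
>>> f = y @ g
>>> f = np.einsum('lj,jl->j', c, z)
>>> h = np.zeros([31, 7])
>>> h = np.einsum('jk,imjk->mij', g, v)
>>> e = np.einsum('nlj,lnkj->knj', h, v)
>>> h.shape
(7, 31, 19)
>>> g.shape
(19, 19)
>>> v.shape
(31, 7, 19, 19)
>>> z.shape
(31, 7)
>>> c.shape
(7, 31)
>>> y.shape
(19, 19)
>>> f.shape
(31,)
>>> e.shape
(19, 7, 19)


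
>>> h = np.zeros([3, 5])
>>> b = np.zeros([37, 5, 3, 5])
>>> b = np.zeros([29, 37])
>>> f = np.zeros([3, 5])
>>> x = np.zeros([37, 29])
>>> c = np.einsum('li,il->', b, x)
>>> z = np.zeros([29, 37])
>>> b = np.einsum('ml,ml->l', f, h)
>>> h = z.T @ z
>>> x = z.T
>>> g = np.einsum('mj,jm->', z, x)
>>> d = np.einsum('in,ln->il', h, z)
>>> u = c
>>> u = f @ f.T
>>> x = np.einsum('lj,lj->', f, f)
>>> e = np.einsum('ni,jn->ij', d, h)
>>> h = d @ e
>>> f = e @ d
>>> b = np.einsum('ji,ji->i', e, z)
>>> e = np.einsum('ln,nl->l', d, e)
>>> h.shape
(37, 37)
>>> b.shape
(37,)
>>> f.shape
(29, 29)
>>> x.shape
()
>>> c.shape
()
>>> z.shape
(29, 37)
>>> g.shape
()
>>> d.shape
(37, 29)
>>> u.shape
(3, 3)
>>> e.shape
(37,)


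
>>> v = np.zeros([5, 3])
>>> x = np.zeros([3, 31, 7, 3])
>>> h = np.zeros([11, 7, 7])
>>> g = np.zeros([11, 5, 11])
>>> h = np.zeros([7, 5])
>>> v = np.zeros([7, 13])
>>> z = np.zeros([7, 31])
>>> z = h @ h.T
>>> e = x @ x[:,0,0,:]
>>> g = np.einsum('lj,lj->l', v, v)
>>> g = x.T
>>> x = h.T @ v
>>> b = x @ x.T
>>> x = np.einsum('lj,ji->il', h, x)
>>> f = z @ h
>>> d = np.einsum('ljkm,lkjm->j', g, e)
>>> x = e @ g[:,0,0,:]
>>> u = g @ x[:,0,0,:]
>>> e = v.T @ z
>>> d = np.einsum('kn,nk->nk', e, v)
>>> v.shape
(7, 13)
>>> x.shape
(3, 31, 7, 3)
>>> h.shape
(7, 5)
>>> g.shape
(3, 7, 31, 3)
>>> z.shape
(7, 7)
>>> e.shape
(13, 7)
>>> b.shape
(5, 5)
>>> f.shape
(7, 5)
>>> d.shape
(7, 13)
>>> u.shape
(3, 7, 31, 3)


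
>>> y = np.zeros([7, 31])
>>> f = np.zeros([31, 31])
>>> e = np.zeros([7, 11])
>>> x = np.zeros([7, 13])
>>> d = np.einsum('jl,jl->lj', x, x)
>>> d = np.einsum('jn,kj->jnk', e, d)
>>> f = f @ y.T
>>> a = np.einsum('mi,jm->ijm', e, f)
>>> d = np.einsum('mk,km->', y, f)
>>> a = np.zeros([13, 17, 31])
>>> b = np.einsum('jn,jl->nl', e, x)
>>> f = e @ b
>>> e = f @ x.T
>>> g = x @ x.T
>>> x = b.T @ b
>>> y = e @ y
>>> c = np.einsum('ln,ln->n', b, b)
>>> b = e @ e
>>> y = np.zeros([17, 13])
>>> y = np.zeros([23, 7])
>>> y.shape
(23, 7)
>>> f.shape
(7, 13)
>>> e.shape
(7, 7)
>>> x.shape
(13, 13)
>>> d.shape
()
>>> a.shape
(13, 17, 31)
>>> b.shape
(7, 7)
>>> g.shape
(7, 7)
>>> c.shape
(13,)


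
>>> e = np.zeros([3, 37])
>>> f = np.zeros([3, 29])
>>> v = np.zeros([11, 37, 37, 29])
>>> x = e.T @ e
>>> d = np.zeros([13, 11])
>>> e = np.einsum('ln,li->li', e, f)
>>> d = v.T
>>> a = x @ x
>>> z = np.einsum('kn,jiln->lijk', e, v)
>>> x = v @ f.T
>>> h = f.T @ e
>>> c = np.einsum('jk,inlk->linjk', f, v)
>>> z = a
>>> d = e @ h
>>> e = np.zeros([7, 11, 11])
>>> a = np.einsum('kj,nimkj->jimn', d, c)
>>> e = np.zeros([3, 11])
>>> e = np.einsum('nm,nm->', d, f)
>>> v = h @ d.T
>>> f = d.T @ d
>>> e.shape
()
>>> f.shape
(29, 29)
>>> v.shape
(29, 3)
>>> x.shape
(11, 37, 37, 3)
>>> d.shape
(3, 29)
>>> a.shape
(29, 11, 37, 37)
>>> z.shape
(37, 37)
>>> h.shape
(29, 29)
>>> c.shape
(37, 11, 37, 3, 29)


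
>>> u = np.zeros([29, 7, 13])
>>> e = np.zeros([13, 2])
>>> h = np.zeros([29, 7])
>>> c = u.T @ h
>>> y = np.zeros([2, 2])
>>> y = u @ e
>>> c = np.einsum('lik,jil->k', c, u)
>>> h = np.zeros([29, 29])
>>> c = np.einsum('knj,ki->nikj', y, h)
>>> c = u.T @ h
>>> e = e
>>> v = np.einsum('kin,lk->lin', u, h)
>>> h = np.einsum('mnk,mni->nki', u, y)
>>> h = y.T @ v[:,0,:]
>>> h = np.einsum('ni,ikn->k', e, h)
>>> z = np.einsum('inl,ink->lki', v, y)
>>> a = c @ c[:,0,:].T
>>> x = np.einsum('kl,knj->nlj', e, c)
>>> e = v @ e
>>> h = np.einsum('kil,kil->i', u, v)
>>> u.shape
(29, 7, 13)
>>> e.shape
(29, 7, 2)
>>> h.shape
(7,)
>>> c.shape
(13, 7, 29)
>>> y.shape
(29, 7, 2)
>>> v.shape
(29, 7, 13)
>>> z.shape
(13, 2, 29)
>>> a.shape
(13, 7, 13)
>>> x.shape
(7, 2, 29)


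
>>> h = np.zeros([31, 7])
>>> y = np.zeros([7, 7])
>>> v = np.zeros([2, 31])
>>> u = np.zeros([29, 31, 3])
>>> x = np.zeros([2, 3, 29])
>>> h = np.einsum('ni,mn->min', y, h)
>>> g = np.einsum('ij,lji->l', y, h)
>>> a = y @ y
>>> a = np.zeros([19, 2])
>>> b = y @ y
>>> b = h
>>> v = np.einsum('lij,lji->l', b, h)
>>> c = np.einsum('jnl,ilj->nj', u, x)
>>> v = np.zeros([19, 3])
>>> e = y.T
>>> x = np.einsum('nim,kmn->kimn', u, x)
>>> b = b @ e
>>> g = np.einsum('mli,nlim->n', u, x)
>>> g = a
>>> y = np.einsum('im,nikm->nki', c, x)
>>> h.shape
(31, 7, 7)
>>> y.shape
(2, 3, 31)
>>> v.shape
(19, 3)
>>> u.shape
(29, 31, 3)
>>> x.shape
(2, 31, 3, 29)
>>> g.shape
(19, 2)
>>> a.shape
(19, 2)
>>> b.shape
(31, 7, 7)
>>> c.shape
(31, 29)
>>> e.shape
(7, 7)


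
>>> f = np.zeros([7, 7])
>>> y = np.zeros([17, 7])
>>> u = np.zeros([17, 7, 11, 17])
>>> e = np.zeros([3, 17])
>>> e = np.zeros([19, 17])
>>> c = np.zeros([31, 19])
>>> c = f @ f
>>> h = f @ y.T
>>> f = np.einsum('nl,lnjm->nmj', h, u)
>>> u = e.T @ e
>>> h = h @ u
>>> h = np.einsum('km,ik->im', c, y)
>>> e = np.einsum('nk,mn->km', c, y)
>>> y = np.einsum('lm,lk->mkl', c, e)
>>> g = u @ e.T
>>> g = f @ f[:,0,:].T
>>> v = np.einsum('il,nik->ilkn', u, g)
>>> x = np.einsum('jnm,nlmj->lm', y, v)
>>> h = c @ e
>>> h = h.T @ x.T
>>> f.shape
(7, 17, 11)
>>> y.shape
(7, 17, 7)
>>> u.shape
(17, 17)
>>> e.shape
(7, 17)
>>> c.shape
(7, 7)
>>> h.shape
(17, 17)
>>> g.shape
(7, 17, 7)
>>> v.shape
(17, 17, 7, 7)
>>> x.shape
(17, 7)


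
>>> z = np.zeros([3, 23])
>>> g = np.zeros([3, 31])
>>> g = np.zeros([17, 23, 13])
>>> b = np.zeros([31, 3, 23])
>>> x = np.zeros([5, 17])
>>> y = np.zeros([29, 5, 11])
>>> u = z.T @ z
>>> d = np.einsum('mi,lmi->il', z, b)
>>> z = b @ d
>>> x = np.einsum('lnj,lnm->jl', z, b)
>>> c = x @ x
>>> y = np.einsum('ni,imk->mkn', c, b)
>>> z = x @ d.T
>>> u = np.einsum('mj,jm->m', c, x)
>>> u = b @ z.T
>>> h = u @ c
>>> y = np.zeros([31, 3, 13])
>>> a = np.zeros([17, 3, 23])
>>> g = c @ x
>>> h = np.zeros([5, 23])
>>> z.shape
(31, 23)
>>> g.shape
(31, 31)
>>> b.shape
(31, 3, 23)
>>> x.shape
(31, 31)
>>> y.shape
(31, 3, 13)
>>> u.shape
(31, 3, 31)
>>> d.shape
(23, 31)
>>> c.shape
(31, 31)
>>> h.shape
(5, 23)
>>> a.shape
(17, 3, 23)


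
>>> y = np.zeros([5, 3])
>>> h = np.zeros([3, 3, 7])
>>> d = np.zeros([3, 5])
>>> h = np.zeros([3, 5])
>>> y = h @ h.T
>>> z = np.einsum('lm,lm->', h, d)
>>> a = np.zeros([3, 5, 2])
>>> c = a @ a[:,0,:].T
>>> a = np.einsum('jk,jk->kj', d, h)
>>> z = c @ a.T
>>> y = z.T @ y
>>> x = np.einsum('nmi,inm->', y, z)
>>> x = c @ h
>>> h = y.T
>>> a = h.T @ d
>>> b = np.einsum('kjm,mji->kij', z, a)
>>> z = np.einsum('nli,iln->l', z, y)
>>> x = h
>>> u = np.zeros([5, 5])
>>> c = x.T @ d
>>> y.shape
(5, 5, 3)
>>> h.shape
(3, 5, 5)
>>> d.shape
(3, 5)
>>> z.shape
(5,)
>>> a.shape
(5, 5, 5)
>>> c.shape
(5, 5, 5)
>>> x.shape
(3, 5, 5)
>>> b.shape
(3, 5, 5)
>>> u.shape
(5, 5)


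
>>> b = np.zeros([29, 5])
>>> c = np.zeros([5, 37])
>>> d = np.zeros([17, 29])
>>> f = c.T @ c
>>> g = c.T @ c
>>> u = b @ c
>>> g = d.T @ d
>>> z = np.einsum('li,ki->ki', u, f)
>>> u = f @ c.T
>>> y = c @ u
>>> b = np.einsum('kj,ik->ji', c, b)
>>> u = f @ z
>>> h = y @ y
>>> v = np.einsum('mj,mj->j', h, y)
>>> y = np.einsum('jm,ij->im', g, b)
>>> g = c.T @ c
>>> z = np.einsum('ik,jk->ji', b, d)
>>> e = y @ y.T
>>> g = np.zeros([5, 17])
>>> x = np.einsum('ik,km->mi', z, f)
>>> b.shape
(37, 29)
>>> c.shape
(5, 37)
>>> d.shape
(17, 29)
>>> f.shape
(37, 37)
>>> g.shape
(5, 17)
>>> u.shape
(37, 37)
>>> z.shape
(17, 37)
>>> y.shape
(37, 29)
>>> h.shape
(5, 5)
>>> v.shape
(5,)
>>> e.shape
(37, 37)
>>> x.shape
(37, 17)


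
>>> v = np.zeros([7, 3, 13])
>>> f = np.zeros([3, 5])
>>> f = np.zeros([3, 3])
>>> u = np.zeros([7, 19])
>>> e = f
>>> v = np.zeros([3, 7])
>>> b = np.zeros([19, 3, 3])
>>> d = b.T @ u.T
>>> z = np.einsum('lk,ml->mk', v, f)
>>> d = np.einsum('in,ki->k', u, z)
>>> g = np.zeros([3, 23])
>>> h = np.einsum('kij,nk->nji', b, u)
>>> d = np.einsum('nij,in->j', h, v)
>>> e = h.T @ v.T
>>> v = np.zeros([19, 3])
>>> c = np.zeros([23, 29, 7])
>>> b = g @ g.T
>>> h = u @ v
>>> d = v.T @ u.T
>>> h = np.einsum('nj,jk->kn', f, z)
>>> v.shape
(19, 3)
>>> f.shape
(3, 3)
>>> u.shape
(7, 19)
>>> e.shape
(3, 3, 3)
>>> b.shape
(3, 3)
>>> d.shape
(3, 7)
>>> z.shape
(3, 7)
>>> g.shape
(3, 23)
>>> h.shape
(7, 3)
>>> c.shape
(23, 29, 7)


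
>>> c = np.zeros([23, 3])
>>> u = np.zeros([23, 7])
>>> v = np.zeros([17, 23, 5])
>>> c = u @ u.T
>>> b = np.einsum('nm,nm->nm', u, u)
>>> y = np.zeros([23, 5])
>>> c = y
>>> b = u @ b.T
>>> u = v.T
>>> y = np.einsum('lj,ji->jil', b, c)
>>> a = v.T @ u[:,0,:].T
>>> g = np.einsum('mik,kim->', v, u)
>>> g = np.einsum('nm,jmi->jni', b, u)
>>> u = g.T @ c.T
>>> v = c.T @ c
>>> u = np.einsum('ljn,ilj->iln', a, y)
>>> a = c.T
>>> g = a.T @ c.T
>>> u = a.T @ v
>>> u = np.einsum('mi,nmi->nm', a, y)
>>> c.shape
(23, 5)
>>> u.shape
(23, 5)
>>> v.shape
(5, 5)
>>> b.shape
(23, 23)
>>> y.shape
(23, 5, 23)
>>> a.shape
(5, 23)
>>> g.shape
(23, 23)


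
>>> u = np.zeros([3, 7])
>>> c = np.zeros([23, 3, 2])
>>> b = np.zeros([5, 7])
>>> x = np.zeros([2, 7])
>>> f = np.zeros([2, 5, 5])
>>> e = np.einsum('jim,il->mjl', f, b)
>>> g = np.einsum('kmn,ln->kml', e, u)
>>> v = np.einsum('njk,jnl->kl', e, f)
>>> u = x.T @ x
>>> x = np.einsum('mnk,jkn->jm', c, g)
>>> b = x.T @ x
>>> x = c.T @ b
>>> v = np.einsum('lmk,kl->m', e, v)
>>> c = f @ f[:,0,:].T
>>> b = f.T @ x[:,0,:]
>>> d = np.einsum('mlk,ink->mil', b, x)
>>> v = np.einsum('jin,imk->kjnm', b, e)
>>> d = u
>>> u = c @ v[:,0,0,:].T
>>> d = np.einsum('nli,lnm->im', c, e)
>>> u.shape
(2, 5, 7)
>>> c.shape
(2, 5, 2)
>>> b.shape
(5, 5, 23)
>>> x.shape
(2, 3, 23)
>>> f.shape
(2, 5, 5)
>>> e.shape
(5, 2, 7)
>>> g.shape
(5, 2, 3)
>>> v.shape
(7, 5, 23, 2)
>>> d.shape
(2, 7)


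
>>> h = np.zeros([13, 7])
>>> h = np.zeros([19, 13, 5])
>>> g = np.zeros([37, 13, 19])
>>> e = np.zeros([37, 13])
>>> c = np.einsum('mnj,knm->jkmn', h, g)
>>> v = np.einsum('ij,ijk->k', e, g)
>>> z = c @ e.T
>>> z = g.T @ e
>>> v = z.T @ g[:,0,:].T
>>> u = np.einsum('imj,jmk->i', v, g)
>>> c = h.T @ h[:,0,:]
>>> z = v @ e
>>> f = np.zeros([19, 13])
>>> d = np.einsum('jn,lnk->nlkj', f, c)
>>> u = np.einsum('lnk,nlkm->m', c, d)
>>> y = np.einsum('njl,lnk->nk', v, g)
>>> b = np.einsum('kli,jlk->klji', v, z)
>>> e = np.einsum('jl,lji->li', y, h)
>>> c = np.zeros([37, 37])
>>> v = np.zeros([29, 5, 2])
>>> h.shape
(19, 13, 5)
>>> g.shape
(37, 13, 19)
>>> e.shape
(19, 5)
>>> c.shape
(37, 37)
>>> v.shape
(29, 5, 2)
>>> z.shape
(13, 13, 13)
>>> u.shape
(19,)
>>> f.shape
(19, 13)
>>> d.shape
(13, 5, 5, 19)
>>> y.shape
(13, 19)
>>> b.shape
(13, 13, 13, 37)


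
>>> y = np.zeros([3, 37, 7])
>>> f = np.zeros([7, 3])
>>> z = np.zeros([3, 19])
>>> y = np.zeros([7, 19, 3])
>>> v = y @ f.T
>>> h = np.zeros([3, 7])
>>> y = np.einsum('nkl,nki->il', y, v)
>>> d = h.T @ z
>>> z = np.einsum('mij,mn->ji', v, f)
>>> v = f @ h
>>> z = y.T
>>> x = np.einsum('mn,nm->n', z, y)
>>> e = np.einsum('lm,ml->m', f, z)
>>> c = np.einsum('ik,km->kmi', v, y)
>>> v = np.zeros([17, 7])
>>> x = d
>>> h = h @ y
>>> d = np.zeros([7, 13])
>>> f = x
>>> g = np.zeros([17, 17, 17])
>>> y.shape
(7, 3)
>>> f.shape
(7, 19)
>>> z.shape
(3, 7)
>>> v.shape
(17, 7)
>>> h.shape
(3, 3)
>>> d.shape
(7, 13)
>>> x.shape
(7, 19)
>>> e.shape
(3,)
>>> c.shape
(7, 3, 7)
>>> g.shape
(17, 17, 17)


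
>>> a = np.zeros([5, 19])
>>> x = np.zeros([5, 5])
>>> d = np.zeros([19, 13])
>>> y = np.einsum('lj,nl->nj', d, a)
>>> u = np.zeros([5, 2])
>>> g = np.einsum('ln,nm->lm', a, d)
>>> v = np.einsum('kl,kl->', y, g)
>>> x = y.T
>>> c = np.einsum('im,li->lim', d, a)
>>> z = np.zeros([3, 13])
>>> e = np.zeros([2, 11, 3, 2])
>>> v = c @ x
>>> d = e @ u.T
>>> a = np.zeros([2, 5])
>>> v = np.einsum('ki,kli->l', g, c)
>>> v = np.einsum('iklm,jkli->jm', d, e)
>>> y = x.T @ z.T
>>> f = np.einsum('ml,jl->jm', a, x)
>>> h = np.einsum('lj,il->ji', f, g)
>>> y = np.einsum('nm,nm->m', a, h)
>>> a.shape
(2, 5)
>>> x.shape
(13, 5)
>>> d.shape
(2, 11, 3, 5)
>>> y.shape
(5,)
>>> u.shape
(5, 2)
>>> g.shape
(5, 13)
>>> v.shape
(2, 5)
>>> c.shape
(5, 19, 13)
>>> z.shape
(3, 13)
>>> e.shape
(2, 11, 3, 2)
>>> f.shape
(13, 2)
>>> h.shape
(2, 5)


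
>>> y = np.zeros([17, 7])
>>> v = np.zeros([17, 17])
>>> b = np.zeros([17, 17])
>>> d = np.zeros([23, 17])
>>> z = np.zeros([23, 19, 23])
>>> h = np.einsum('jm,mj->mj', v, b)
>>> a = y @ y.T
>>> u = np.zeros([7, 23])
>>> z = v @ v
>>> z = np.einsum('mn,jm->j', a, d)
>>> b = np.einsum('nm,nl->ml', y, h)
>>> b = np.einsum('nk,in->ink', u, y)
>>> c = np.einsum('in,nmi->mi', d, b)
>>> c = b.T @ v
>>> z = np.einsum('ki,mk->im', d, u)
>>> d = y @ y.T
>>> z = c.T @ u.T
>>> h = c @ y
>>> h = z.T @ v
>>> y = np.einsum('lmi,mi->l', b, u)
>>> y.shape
(17,)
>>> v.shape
(17, 17)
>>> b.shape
(17, 7, 23)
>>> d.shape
(17, 17)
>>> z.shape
(17, 7, 7)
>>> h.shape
(7, 7, 17)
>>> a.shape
(17, 17)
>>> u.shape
(7, 23)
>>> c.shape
(23, 7, 17)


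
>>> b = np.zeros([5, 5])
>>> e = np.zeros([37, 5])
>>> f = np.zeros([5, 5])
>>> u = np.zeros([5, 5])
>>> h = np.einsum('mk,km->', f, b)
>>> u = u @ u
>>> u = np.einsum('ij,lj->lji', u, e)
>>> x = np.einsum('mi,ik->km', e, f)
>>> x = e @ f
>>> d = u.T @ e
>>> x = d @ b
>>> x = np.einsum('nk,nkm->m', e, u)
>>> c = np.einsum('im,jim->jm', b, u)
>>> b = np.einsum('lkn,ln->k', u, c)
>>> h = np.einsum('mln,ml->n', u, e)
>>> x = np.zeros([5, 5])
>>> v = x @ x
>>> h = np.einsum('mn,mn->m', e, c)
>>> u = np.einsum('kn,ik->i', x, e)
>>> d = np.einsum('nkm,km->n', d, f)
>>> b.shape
(5,)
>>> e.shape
(37, 5)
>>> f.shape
(5, 5)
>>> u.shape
(37,)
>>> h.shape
(37,)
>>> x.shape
(5, 5)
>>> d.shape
(5,)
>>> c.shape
(37, 5)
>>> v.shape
(5, 5)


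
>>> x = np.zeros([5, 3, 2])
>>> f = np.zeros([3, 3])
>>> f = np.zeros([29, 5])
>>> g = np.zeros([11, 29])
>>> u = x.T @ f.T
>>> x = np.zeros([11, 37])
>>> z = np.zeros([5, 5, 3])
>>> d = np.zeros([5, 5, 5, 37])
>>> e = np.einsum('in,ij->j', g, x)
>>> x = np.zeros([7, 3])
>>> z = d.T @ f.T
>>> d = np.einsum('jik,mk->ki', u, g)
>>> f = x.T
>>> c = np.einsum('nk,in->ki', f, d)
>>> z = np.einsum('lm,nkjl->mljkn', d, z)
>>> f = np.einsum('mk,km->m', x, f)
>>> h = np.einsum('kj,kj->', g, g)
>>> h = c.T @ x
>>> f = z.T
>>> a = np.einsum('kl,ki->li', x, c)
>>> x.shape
(7, 3)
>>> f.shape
(37, 5, 5, 29, 3)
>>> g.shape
(11, 29)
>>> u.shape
(2, 3, 29)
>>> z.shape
(3, 29, 5, 5, 37)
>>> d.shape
(29, 3)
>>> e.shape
(37,)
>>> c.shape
(7, 29)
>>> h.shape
(29, 3)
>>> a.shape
(3, 29)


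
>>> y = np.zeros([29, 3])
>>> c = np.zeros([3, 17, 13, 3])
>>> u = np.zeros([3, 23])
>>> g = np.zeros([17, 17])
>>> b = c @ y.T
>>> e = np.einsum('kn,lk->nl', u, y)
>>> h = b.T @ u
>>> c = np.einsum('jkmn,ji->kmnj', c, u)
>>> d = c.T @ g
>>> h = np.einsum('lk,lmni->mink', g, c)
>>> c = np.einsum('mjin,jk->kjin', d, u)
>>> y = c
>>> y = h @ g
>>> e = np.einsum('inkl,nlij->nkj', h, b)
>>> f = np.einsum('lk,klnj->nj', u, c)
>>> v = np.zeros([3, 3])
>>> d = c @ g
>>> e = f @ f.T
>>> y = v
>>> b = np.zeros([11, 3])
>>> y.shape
(3, 3)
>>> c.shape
(23, 3, 13, 17)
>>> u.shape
(3, 23)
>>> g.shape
(17, 17)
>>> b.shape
(11, 3)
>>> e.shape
(13, 13)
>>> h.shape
(13, 3, 3, 17)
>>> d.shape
(23, 3, 13, 17)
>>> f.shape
(13, 17)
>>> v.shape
(3, 3)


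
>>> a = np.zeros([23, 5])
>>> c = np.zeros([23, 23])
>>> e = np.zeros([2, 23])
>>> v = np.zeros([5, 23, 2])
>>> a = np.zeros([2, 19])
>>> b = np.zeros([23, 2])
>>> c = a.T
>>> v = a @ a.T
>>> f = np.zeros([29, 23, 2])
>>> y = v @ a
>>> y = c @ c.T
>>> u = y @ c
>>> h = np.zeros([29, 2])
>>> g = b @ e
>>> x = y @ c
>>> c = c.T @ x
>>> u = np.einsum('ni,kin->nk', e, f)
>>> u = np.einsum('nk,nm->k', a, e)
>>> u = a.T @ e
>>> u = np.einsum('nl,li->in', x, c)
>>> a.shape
(2, 19)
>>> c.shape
(2, 2)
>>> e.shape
(2, 23)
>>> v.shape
(2, 2)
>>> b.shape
(23, 2)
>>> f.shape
(29, 23, 2)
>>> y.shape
(19, 19)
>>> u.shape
(2, 19)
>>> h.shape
(29, 2)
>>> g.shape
(23, 23)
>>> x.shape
(19, 2)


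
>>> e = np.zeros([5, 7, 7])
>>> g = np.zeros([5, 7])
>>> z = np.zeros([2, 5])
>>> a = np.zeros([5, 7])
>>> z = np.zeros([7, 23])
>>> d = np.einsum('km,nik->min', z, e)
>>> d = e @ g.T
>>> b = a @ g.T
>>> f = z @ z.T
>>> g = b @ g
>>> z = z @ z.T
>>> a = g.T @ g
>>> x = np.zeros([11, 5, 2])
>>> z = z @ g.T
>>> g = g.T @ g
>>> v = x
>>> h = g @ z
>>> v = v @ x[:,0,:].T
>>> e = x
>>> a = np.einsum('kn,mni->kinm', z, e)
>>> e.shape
(11, 5, 2)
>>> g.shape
(7, 7)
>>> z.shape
(7, 5)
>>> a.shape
(7, 2, 5, 11)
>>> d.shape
(5, 7, 5)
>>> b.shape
(5, 5)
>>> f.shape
(7, 7)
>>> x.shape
(11, 5, 2)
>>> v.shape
(11, 5, 11)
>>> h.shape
(7, 5)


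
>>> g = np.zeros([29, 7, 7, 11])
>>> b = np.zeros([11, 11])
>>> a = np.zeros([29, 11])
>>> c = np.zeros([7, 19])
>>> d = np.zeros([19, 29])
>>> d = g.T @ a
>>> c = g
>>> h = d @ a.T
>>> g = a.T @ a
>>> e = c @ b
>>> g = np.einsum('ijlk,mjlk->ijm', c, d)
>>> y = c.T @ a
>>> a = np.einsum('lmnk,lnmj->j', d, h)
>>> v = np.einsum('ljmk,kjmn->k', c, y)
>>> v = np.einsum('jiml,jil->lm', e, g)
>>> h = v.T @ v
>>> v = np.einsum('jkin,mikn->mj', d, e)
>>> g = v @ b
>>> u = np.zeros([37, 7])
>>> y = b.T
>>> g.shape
(29, 11)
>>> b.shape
(11, 11)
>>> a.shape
(29,)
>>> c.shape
(29, 7, 7, 11)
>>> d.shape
(11, 7, 7, 11)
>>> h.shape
(7, 7)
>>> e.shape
(29, 7, 7, 11)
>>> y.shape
(11, 11)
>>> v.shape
(29, 11)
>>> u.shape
(37, 7)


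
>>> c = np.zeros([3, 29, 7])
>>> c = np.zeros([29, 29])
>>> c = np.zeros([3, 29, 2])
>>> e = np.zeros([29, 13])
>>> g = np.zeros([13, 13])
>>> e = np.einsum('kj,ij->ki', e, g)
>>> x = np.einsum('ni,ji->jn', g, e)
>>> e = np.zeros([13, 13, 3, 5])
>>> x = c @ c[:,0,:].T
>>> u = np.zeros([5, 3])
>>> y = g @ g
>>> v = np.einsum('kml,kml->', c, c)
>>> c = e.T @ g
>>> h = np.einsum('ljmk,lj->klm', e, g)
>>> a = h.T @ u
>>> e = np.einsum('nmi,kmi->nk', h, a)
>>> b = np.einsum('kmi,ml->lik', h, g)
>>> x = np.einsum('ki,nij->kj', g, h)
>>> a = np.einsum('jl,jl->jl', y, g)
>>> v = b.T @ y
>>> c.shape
(5, 3, 13, 13)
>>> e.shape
(5, 3)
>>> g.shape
(13, 13)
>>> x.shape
(13, 3)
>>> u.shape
(5, 3)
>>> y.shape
(13, 13)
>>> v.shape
(5, 3, 13)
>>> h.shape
(5, 13, 3)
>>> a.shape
(13, 13)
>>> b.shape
(13, 3, 5)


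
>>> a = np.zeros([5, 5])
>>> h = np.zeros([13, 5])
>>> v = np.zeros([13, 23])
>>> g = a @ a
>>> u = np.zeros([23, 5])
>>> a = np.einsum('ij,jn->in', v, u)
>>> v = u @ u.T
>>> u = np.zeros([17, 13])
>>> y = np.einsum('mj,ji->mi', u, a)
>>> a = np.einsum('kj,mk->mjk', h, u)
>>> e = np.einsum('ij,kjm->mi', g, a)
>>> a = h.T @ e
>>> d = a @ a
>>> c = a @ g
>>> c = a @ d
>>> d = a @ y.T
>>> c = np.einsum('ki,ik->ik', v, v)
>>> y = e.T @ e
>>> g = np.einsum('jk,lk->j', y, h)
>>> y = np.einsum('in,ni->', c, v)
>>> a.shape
(5, 5)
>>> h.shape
(13, 5)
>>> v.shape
(23, 23)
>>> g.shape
(5,)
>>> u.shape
(17, 13)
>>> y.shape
()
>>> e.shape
(13, 5)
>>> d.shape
(5, 17)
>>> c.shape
(23, 23)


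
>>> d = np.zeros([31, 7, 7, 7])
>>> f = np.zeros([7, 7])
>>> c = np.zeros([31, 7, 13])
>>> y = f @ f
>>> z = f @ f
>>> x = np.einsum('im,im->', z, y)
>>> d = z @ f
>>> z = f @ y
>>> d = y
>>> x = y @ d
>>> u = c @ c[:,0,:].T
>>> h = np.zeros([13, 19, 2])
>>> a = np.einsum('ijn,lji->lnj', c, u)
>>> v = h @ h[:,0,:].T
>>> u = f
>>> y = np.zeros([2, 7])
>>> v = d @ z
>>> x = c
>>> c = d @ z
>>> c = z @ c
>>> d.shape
(7, 7)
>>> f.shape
(7, 7)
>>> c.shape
(7, 7)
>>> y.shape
(2, 7)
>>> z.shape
(7, 7)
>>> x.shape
(31, 7, 13)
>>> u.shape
(7, 7)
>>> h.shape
(13, 19, 2)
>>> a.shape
(31, 13, 7)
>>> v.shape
(7, 7)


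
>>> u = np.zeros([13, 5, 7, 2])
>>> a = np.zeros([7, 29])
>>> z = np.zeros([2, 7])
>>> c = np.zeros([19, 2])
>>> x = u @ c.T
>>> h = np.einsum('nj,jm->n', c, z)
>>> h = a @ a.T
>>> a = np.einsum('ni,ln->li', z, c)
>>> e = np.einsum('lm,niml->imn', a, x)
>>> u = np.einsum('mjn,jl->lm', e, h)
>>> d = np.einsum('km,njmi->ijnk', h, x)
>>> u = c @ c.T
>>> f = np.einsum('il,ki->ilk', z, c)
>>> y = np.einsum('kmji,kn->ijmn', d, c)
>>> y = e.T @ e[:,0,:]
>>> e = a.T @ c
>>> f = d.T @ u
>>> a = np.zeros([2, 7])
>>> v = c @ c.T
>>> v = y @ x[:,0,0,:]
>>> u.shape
(19, 19)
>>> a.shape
(2, 7)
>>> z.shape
(2, 7)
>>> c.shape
(19, 2)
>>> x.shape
(13, 5, 7, 19)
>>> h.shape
(7, 7)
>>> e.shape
(7, 2)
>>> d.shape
(19, 5, 13, 7)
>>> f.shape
(7, 13, 5, 19)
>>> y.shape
(13, 7, 13)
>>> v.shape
(13, 7, 19)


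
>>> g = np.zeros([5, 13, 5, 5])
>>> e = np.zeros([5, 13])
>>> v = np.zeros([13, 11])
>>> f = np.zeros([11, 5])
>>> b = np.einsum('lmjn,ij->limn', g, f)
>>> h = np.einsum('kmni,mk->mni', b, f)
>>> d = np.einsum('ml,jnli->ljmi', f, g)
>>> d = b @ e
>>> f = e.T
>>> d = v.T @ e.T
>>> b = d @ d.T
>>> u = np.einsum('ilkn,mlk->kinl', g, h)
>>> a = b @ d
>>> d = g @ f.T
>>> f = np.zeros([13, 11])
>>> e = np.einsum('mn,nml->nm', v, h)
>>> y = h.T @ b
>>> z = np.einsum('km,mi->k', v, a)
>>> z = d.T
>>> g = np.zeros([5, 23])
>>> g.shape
(5, 23)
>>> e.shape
(11, 13)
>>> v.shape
(13, 11)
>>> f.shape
(13, 11)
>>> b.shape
(11, 11)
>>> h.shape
(11, 13, 5)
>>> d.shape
(5, 13, 5, 13)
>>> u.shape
(5, 5, 5, 13)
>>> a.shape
(11, 5)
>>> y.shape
(5, 13, 11)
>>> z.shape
(13, 5, 13, 5)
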